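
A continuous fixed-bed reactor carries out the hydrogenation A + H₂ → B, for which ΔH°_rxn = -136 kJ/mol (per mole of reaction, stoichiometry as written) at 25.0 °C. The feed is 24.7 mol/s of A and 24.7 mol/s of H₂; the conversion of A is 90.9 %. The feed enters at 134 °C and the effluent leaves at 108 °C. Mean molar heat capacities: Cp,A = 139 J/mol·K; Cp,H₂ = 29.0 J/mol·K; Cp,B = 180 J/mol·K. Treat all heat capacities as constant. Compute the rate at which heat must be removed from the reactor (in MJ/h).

Extent of reaction ξ = 0.909 × 24.7 = 22.452 mol/s
Reaction term: ξ·ΔH°_rxn = 22.452 × -136 = -3053.5 kJ/s
Sensible, feed 134→25 °C: -452.31 kJ/s
Outlet flows (mol/s): A 2.2477, H₂ 2.2477, B 22.452
Sensible, products 25→108 °C: 366.78 kJ/s
Q = ΔH = -3139 kJ/s = -3139 kW
Heat removed = 11301 MJ/h

Q_out = 11300 MJ/h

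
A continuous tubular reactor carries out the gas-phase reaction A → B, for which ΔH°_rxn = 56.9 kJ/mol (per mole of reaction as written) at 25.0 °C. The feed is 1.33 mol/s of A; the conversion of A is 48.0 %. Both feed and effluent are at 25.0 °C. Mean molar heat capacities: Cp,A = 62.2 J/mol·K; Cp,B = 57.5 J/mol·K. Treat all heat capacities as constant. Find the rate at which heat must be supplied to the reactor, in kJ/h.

Q_in = 131000 kJ/h

Extent of reaction ξ = 0.480 × 1.33 = 0.6384 mol/s
Reaction term: ξ·ΔH°_rxn = 0.6384 × 56.9 = 36.325 kJ/s
Q = ΔH = 36.325 kJ/s = 36.325 kW
Heat supplied = 130770 kJ/h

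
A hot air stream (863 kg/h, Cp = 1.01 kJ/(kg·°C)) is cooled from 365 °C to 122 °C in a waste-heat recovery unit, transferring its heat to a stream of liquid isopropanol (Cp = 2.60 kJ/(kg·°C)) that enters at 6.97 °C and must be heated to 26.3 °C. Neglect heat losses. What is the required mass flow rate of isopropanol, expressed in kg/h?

Heat released by hot stream: Q = 863 × 1.01 × (365 − 122) = 211810 kJ/h
Energy balance on cold side (adiabatic exchanger): Q = ṁ_c·Cp_c·(T_c,out − T_c,in)
ṁ_c = 211810 / [2.60 × (26.3 − 6.97)] = 4214.4 kg/h

ṁ_c = 4210 kg/h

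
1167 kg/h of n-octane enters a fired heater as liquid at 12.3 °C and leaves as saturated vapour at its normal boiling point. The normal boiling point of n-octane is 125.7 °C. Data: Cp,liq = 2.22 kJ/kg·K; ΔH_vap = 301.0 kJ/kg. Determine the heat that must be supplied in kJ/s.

liquid 12.3→125.7 °C: 251.75 kJ/kg
vaporisation at 125.7 °C: 301 kJ/kg
Δh = 251.75 + 301 = 552.75 kJ/kg
Q = ṁ·Δh = 1167 kg/h × 552.75 kJ/kg = 645060 kJ/h
|Q| = 179.18 kW

Q = 179 kJ/s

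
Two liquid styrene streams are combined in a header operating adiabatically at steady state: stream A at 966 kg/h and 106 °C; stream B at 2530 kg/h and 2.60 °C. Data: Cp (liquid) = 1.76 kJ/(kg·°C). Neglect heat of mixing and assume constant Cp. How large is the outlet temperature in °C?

T_out = 31.2 °C

No heat crosses the boundary, so H_out = H_in.
Σ ṁᵢCp,ᵢTᵢ = 966×1.76×106 + 2530×1.76×2.60 = 191790
Σ ṁᵢCp,ᵢ = 966×1.76 + 2530×1.76 = 6153
T_out = 191790 / 6153 = 31.171 °C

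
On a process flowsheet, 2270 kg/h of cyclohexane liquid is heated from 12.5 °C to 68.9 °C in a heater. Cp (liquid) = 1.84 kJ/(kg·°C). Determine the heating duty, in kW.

Q = ṁ·Cp·ΔT = 2270 × 1.84 × (68.9 − 12.5) = 235570 kJ/h
Converting: 235570 / 3600 s = 65.437 kW

Q = 65.4 kW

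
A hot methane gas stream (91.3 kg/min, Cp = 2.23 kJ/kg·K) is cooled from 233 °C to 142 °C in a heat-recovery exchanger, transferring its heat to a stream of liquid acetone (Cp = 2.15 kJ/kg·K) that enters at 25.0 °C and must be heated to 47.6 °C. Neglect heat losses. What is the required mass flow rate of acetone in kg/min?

ṁ_c = 381 kg/min

Heat released by hot stream: Q = 91.3 × 2.23 × (233 − 142) = 18528 kJ/min
Energy balance on cold side (adiabatic exchanger): Q = ṁ_c·Cp_c·(T_c,out − T_c,in)
ṁ_c = 18528 / [2.15 × (47.6 − 25.0)] = 381.3 kg/min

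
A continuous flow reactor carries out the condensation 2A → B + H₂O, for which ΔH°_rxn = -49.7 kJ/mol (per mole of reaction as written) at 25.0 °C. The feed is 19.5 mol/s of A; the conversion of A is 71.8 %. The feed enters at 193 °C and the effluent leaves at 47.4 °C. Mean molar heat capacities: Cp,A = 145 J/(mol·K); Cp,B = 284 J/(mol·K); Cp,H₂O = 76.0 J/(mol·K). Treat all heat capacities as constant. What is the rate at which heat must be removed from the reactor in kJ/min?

Q_out = 44900 kJ/min

Extent of reaction ξ = 0.718 × 19.5 / 2 = 7.0005 mol/s
Reaction term: ξ·ΔH°_rxn = 7.0005 × -49.7 = -347.92 kJ/s
Sensible, feed 193→25 °C: -475.02 kJ/s
Outlet flows (mol/s): A 5.499, B 7.0005, H₂O 7.0005
Sensible, products 25→47.4 °C: 74.313 kJ/s
Q = ΔH = -748.63 kJ/s = -748.63 kW
Heat removed = 44918 kJ/min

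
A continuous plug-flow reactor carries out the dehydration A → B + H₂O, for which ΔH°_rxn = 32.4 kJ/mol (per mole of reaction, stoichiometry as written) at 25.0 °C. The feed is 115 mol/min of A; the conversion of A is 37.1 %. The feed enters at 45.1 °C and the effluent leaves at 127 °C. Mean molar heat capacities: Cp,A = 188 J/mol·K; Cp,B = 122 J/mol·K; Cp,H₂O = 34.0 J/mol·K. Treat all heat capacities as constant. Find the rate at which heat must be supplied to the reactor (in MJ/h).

Q_in = 181 MJ/h

Extent of reaction ξ = 0.371 × 115 = 42.665 mol/min
Reaction term: ξ·ΔH°_rxn = 42.665 × 32.4 = 1382.3 kJ/min
Sensible, feed 45.1→25 °C: -434.56 kJ/min
Outlet flows (mol/min): A 72.335, B 42.665, H₂O 42.665
Sensible, products 25→127 °C: 2066 kJ/min
Q = ΔH = 3013.8 kJ/min = 50.229 kW
Heat supplied = 180.83 MJ/h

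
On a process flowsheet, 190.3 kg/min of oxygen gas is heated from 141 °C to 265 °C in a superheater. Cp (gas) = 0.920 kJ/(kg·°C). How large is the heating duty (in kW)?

Q = ṁ·Cp·ΔT = 190.3 × 0.920 × (265 − 141) = 21709 kJ/min
Converting: 21709 / 60 s = 361.82 kW

Q = 362 kW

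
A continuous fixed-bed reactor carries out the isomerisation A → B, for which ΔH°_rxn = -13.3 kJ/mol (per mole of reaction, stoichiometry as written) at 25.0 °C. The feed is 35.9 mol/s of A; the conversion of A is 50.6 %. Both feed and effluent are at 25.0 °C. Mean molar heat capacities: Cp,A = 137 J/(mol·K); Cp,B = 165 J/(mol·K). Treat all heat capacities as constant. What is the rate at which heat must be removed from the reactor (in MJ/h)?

Extent of reaction ξ = 0.506 × 35.9 = 18.165 mol/s
Reaction term: ξ·ΔH°_rxn = 18.165 × -13.3 = -241.6 kJ/s
Q = ΔH = -241.6 kJ/s = -241.6 kW
Heat removed = 869.76 MJ/h

Q_out = 870 MJ/h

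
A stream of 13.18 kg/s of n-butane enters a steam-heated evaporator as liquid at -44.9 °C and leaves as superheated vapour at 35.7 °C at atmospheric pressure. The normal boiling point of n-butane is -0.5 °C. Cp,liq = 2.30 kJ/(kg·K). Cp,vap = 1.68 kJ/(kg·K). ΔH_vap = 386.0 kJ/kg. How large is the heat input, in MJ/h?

liquid -44.9→-0.5 °C: 102.12 kJ/kg
vaporisation at -0.5 °C: 386 kJ/kg
vapour -0.5→35.7 °C: 60.816 kJ/kg
Δh = 102.12 + 386 + 60.816 = 548.94 kJ/kg
Q = ṁ·Δh = 13.18 kg/s × 548.94 kJ/kg = 7235 kJ/s
|Q| = 7235 kW = 26046 MJ/h

Q = 26000 MJ/h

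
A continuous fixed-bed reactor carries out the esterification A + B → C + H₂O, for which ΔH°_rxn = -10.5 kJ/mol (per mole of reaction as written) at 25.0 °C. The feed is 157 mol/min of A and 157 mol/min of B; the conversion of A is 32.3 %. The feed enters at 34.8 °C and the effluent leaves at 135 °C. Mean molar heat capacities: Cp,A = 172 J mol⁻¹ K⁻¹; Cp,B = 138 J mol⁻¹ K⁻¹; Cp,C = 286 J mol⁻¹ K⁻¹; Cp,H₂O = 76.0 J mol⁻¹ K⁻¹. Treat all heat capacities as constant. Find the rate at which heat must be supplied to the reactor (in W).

Extent of reaction ξ = 0.323 × 157 = 50.711 mol/min
Reaction term: ξ·ΔH°_rxn = 50.711 × -10.5 = -532.47 kJ/min
Sensible, feed 34.8→25 °C: -476.97 kJ/min
Outlet flows (mol/min): A 106.29, B 106.29, C 50.711, H₂O 50.711
Sensible, products 25→135 °C: 5643.8 kJ/min
Q = ΔH = 4634.3 kJ/min = 77.239 kW
Heat supplied = 77239 W

Q_in = 77200 W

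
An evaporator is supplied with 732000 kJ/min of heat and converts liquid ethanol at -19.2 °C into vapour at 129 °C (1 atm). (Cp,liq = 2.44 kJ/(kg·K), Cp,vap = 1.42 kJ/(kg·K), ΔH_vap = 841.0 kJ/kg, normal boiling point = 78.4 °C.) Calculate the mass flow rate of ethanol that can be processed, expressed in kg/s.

ṁ = 10.6 kg/s

Δh = 2.44×(78.4−-19.2) + 841.0 + 1.42×(129−78.4) = 1151 kJ/kg
Q = 732000 kJ/min = 12200 kJ/s = 12200 kJ/s
ṁ = Q/Δh = 12200 / 1151 = 10.6 kg/s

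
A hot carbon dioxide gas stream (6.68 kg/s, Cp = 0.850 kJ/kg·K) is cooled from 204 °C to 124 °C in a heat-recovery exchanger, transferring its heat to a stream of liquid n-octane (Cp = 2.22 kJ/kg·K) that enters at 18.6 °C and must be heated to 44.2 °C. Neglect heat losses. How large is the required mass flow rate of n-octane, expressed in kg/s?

ṁ_c = 7.99 kg/s

Heat released by hot stream: Q = 6.68 × 0.850 × (204 − 124) = 454.24 kJ/s
Energy balance on cold side (adiabatic exchanger): Q = ṁ_c·Cp_c·(T_c,out − T_c,in)
ṁ_c = 454.24 / [2.22 × (44.2 − 18.6)] = 7.9927 kg/s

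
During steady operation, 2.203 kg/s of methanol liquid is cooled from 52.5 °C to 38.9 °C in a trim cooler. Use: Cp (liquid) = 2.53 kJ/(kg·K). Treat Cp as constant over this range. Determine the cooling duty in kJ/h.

Q = ṁ·Cp·ΔT = 2.203 × 2.53 × (38.9 − 52.5) = -75.801 kJ/s
Cooling duty = 272880 kJ/h

Q_c = 273000 kJ/h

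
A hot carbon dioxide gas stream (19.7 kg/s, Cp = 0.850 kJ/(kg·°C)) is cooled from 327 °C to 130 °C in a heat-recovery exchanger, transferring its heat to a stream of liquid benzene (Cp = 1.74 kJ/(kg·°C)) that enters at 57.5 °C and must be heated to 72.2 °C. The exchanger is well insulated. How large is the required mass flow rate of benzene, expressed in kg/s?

ṁ_c = 129 kg/s

Heat released by hot stream: Q = 19.7 × 0.850 × (327 − 130) = 3298.8 kJ/s
Energy balance on cold side (adiabatic exchanger): Q = ṁ_c·Cp_c·(T_c,out − T_c,in)
ṁ_c = 3298.8 / [1.74 × (72.2 − 57.5)] = 128.97 kg/s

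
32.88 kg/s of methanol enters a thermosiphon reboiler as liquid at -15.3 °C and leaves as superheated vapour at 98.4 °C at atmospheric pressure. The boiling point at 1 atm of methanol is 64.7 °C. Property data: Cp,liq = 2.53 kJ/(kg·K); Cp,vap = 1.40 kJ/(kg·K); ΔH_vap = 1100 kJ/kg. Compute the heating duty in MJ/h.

Q = 160000 MJ/h

liquid -15.3→64.7 °C: 202.4 kJ/kg
vaporisation at 64.7 °C: 1100 kJ/kg
vapour 64.7→98.4 °C: 47.18 kJ/kg
Δh = 202.4 + 1100 + 47.18 = 1349.6 kJ/kg
Q = ṁ·Δh = 32.88 kg/s × 1349.6 kJ/kg = 44374 kJ/s
|Q| = 44374 kW = 159750 MJ/h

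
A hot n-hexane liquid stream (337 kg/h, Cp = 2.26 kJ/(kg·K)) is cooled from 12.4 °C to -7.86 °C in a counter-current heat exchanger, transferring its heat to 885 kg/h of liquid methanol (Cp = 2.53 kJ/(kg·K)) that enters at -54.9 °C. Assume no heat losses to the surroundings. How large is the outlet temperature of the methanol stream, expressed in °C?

Heat released by hot stream: Q = 337 × 2.26 × (12.4 − -7.86) = 15430 kJ/h
Energy balance on cold side (adiabatic exchanger): Q = ṁ_c·Cp_c·(T_c,out − T_c,in)
T_c,out = -54.9 + 15430/(885 × 2.53) = -48.008 °C

T_c,out = -48.0 °C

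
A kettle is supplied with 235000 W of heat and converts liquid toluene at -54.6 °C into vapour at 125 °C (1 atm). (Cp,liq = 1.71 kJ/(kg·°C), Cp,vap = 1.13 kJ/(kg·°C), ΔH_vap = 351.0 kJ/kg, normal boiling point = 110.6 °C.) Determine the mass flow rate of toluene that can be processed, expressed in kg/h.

Δh = 1.71×(110.6−-54.6) + 351.0 + 1.13×(125−110.6) = 649.76 kJ/kg
Q = 235000 W = 235 kJ/s = 846000 kJ/h
ṁ = Q/Δh = 846000 / 649.76 = 1302 kg/h

ṁ = 1300 kg/h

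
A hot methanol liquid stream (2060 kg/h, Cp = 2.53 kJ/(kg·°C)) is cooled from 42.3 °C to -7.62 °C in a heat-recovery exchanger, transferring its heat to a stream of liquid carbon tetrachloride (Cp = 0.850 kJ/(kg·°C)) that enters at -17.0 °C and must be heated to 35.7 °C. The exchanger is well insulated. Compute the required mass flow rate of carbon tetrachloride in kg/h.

Heat released by hot stream: Q = 2060 × 2.53 × (42.3 − -7.62) = 260170 kJ/h
Energy balance on cold side (adiabatic exchanger): Q = ṁ_c·Cp_c·(T_c,out − T_c,in)
ṁ_c = 260170 / [0.850 × (35.7 − -17.0)] = 5808.1 kg/h

ṁ_c = 5810 kg/h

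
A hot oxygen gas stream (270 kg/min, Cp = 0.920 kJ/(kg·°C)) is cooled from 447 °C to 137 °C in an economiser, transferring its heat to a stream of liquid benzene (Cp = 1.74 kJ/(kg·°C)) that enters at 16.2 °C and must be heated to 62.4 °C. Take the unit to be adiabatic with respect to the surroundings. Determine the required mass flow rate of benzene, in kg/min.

Heat released by hot stream: Q = 270 × 0.920 × (447 − 137) = 77004 kJ/min
Energy balance on cold side (adiabatic exchanger): Q = ṁ_c·Cp_c·(T_c,out − T_c,in)
ṁ_c = 77004 / [1.74 × (62.4 − 16.2)] = 957.9 kg/min

ṁ_c = 958 kg/min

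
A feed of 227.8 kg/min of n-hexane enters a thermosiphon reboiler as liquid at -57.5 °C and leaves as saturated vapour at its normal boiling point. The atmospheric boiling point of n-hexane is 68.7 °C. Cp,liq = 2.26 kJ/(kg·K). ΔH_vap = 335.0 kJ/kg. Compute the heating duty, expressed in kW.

Q = 2350 kW

liquid -57.5→68.7 °C: 285.21 kJ/kg
vaporisation at 68.7 °C: 335 kJ/kg
Δh = 285.21 + 335 = 620.21 kJ/kg
Q = ṁ·Δh = 227.8 kg/min × 620.21 kJ/kg = 141280 kJ/min
|Q| = 2354.7 kW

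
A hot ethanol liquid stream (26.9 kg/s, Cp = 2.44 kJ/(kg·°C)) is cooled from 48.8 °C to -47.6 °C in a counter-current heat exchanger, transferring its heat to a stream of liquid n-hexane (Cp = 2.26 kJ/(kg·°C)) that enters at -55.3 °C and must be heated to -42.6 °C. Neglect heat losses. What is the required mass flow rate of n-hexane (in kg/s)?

ṁ_c = 220 kg/s

Heat released by hot stream: Q = 26.9 × 2.44 × (48.8 − -47.6) = 6327.3 kJ/s
Energy balance on cold side (adiabatic exchanger): Q = ṁ_c·Cp_c·(T_c,out − T_c,in)
ṁ_c = 6327.3 / [2.26 × (-42.6 − -55.3)] = 220.45 kg/s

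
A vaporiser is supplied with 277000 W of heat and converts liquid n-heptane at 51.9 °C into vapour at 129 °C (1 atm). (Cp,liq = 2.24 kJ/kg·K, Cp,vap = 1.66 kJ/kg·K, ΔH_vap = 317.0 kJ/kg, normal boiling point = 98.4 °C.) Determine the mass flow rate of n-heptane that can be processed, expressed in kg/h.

ṁ = 2110 kg/h

Δh = 2.24×(98.4−51.9) + 317.0 + 1.66×(129−98.4) = 471.96 kJ/kg
Q = 277000 W = 277 kJ/s = 997200 kJ/h
ṁ = Q/Δh = 997200 / 471.96 = 2112.9 kg/h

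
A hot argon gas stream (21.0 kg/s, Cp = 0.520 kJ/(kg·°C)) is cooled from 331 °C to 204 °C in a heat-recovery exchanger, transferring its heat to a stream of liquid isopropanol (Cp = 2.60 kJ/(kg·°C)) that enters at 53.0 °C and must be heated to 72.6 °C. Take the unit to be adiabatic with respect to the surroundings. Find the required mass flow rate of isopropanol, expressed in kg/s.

ṁ_c = 27.2 kg/s

Heat released by hot stream: Q = 21.0 × 0.520 × (331 − 204) = 1386.8 kJ/s
Energy balance on cold side (adiabatic exchanger): Q = ṁ_c·Cp_c·(T_c,out − T_c,in)
ṁ_c = 1386.8 / [2.60 × (72.6 − 53.0)] = 27.214 kg/s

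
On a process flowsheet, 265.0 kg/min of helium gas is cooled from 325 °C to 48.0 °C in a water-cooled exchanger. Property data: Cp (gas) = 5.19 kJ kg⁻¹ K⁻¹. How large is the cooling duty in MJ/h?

Q_c = 22900 MJ/h

Q = ṁ·Cp·ΔT = 265.0 × 5.19 × (48.0 − 325) = -380970 kJ/min
Converting: 380970 / 60 s = 6349.5 kW
Cooling duty = 22858 MJ/h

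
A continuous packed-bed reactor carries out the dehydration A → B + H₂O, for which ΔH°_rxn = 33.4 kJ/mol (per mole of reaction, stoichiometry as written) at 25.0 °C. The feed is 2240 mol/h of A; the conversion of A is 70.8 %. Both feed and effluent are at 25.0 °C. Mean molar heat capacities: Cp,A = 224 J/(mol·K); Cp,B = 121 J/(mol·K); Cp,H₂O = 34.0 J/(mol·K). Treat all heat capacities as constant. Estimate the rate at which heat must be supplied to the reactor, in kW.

Extent of reaction ξ = 0.708 × 2240 = 1585.9 mol/h
Reaction term: ξ·ΔH°_rxn = 1585.9 × 33.4 = 52970 kJ/h
Q = ΔH = 52970 kJ/h = 14.714 kW
Heat supplied = 14.714 kW

Q_in = 14.7 kW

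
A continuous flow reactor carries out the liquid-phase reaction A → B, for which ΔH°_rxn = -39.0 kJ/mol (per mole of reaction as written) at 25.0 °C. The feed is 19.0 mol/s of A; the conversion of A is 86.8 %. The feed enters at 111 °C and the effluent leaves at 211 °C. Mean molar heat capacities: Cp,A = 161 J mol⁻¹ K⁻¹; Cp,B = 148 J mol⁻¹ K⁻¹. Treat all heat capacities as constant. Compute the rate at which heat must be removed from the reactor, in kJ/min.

Extent of reaction ξ = 0.868 × 19.0 = 16.492 mol/s
Reaction term: ξ·ΔH°_rxn = 16.492 × -39.0 = -643.19 kJ/s
Sensible, feed 111→25 °C: -263.07 kJ/s
Outlet flows (mol/s): A 2.508, B 16.492
Sensible, products 25→211 °C: 529.1 kJ/s
Q = ΔH = -377.17 kJ/s = -377.17 kW
Heat removed = 22630 kJ/min

Q_out = 22600 kJ/min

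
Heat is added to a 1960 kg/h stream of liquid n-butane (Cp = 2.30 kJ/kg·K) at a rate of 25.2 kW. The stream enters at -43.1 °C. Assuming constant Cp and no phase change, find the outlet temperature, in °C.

Q = 25.2 kW = 90720 kJ/h
ΔT = Q/(ṁ·Cp) = 90720/(1960×2.30) = 20.124 K
T_out = -43.1 + 20.124 = -22.976 °C

T_out = -23.0 °C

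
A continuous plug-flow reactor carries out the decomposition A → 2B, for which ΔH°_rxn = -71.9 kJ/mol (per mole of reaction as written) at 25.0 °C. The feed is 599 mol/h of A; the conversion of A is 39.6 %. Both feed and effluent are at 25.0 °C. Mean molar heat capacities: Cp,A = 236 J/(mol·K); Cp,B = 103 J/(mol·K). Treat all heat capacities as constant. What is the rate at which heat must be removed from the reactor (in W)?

Extent of reaction ξ = 0.396 × 599 = 237.2 mol/h
Reaction term: ξ·ΔH°_rxn = 237.2 × -71.9 = -17055 kJ/h
Q = ΔH = -17055 kJ/h = -4.7375 kW
Heat removed = 4737.5 W

Q_out = 4740 W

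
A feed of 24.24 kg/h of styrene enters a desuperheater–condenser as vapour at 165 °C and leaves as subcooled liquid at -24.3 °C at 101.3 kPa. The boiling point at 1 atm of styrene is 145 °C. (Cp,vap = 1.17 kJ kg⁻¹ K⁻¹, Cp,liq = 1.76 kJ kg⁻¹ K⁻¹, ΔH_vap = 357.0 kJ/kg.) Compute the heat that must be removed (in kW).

vapour 165→145 °C: -23.4 kJ/kg
condensation at 145 °C: -357 kJ/kg
liquid 145→-24.3 °C: -297.97 kJ/kg
Δh = -23.4 + -357 + -297.97 = -678.37 kJ/kg
Q = ṁ·Δh = 24.24 kg/h × -678.37 kJ/kg = -16444 kJ/h
|Q| = 4.5677 kW

Q_c = 4.57 kW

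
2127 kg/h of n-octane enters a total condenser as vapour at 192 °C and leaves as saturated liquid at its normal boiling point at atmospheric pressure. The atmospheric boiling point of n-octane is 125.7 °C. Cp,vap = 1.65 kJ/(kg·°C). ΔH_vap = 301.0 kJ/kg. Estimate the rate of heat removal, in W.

vapour 192→125.7 °C: -109.39 kJ/kg
condensation at 125.7 °C: -301 kJ/kg
Δh = -109.39 + -301 = -410.39 kJ/kg
Q = ṁ·Δh = 2127 kg/h × -410.39 kJ/kg = -872910 kJ/h
|Q| = 242.48 kW = 242480 W

Q_c = 242000 W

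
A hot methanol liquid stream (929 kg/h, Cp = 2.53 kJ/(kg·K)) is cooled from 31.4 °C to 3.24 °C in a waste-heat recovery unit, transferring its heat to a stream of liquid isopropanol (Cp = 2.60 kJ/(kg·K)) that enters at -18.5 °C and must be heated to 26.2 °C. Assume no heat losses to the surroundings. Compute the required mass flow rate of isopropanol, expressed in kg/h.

Heat released by hot stream: Q = 929 × 2.53 × (31.4 − 3.24) = 66186 kJ/h
Energy balance on cold side (adiabatic exchanger): Q = ṁ_c·Cp_c·(T_c,out − T_c,in)
ṁ_c = 66186 / [2.60 × (26.2 − -18.5)] = 569.49 kg/h

ṁ_c = 569 kg/h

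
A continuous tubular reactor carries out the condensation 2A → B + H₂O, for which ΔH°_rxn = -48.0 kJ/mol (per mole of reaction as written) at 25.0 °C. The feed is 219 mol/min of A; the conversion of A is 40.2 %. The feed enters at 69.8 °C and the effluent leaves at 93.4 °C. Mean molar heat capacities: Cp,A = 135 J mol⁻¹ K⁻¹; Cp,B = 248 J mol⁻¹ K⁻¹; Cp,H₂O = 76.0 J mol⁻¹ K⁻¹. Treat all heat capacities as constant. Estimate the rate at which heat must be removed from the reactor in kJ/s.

Q_out = 20.9 kJ/s

Extent of reaction ξ = 0.402 × 219 / 2 = 44.019 mol/min
Reaction term: ξ·ΔH°_rxn = 44.019 × -48.0 = -2112.9 kJ/min
Sensible, feed 69.8→25 °C: -1324.5 kJ/min
Outlet flows (mol/min): A 130.96, B 44.019, H₂O 44.019
Sensible, products 25→93.4 °C: 2184.8 kJ/min
Q = ΔH = -1252.6 kJ/min = -20.876 kW
Heat removed = 20.876 kJ/s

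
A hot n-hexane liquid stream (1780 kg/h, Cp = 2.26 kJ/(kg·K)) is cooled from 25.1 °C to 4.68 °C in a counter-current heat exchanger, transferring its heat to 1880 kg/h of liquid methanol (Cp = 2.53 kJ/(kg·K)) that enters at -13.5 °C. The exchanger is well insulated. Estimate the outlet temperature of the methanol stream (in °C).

Heat released by hot stream: Q = 1780 × 2.26 × (25.1 − 4.68) = 82146 kJ/h
Energy balance on cold side (adiabatic exchanger): Q = ṁ_c·Cp_c·(T_c,out − T_c,in)
T_c,out = -13.5 + 82146/(1880 × 2.53) = 3.7705 °C

T_c,out = 3.77 °C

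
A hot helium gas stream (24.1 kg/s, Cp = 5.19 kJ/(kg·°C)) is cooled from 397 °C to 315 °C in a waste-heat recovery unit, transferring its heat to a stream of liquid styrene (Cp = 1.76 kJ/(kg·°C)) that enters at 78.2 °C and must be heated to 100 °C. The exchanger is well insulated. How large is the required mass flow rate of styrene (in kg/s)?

Heat released by hot stream: Q = 24.1 × 5.19 × (397 − 315) = 10256 kJ/s
Energy balance on cold side (adiabatic exchanger): Q = ṁ_c·Cp_c·(T_c,out − T_c,in)
ṁ_c = 10256 / [1.76 × (100 − 78.2)] = 267.32 kg/s

ṁ_c = 267 kg/s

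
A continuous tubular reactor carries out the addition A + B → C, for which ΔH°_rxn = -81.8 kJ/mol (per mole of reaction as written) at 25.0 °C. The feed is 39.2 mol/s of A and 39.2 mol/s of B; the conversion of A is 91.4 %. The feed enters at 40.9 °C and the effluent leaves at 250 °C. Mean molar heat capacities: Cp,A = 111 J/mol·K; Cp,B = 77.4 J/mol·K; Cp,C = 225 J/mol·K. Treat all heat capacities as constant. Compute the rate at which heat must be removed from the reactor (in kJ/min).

Extent of reaction ξ = 0.914 × 39.2 = 35.829 mol/s
Reaction term: ξ·ΔH°_rxn = 35.829 × -81.8 = -2930.8 kJ/s
Sensible, feed 40.9→25 °C: -117.43 kJ/s
Outlet flows (mol/s): A 3.3712, B 3.3712, C 35.829
Sensible, products 25→250 °C: 1956.7 kJ/s
Q = ΔH = -1091.5 kJ/s = -1091.5 kW
Heat removed = 65489 kJ/min

Q_out = 65500 kJ/min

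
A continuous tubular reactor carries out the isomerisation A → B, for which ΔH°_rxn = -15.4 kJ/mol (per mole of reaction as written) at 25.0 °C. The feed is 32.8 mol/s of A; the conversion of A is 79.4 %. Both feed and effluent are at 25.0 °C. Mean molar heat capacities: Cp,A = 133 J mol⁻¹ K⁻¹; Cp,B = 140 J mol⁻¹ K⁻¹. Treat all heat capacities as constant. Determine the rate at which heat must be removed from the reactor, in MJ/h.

Extent of reaction ξ = 0.794 × 32.8 = 26.043 mol/s
Reaction term: ξ·ΔH°_rxn = 26.043 × -15.4 = -401.07 kJ/s
Q = ΔH = -401.07 kJ/s = -401.07 kW
Heat removed = 1443.8 MJ/h

Q_out = 1440 MJ/h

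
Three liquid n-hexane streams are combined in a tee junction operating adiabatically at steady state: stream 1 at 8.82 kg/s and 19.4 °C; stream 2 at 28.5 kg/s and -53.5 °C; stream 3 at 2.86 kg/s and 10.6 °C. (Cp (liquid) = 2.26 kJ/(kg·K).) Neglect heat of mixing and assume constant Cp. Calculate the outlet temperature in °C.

T_out = -32.9 °C

No heat crosses the boundary, so H_out = H_in.
T_out = Σ ṁᵢCp,ᵢTᵢ / Σ ṁᵢCp,ᵢ
      = -2990.7 / 90.807 = -32.935 °C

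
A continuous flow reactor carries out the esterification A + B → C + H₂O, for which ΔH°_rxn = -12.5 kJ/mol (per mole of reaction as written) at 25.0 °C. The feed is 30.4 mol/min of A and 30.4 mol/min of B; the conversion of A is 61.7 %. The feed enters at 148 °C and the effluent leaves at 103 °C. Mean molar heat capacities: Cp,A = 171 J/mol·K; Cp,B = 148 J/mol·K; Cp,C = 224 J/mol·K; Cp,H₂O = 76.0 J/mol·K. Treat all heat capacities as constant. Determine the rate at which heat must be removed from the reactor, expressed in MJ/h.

Q_out = 41.9 MJ/h

Extent of reaction ξ = 0.617 × 30.4 = 18.757 mol/min
Reaction term: ξ·ΔH°_rxn = 18.757 × -12.5 = -234.46 kJ/min
Sensible, feed 148→25 °C: -1192.8 kJ/min
Outlet flows (mol/min): A 11.643, B 11.643, C 18.757, H₂O 18.757
Sensible, products 25→103 °C: 728.62 kJ/min
Q = ΔH = -698.65 kJ/min = -11.644 kW
Heat removed = 41.919 MJ/h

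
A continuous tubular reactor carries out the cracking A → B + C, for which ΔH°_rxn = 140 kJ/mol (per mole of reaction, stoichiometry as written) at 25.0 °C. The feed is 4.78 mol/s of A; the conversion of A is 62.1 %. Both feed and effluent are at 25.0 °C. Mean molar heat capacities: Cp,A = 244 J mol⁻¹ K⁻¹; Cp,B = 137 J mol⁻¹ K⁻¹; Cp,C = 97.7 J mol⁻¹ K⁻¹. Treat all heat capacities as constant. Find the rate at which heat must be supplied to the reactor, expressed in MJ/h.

Q_in = 1500 MJ/h

Extent of reaction ξ = 0.621 × 4.78 = 2.9684 mol/s
Reaction term: ξ·ΔH°_rxn = 2.9684 × 140 = 415.57 kJ/s
Q = ΔH = 415.57 kJ/s = 415.57 kW
Heat supplied = 1496.1 MJ/h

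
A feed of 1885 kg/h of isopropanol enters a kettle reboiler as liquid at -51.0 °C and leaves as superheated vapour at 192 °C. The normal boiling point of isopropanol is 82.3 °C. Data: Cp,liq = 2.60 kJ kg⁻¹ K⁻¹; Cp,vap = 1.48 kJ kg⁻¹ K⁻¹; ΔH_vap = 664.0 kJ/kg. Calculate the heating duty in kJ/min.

Q = 36800 kJ/min

liquid -51.0→82.3 °C: 346.58 kJ/kg
vaporisation at 82.3 °C: 664 kJ/kg
vapour 82.3→192 °C: 162.36 kJ/kg
Δh = 346.58 + 664 + 162.36 = 1172.9 kJ/kg
Q = ṁ·Δh = 1885 kg/h × 1172.9 kJ/kg = 2.211e+06 kJ/h
|Q| = 614.16 kW = 36850 kJ/min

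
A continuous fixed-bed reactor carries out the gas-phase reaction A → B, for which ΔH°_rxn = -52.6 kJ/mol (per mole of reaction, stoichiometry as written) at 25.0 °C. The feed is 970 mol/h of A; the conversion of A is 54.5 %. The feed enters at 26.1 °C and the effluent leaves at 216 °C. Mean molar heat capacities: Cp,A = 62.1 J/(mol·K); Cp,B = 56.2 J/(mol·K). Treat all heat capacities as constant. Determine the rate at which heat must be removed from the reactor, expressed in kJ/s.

Extent of reaction ξ = 0.545 × 970 = 528.65 mol/h
Reaction term: ξ·ΔH°_rxn = 528.65 × -52.6 = -27807 kJ/h
Sensible, feed 26.1→25 °C: -66.261 kJ/h
Outlet flows (mol/h): A 441.35, B 528.65
Sensible, products 25→216 °C: 10910 kJ/h
Q = ΔH = -16964 kJ/h = -4.7121 kW
Heat removed = 4.7121 kJ/s

Q_out = 4.71 kJ/s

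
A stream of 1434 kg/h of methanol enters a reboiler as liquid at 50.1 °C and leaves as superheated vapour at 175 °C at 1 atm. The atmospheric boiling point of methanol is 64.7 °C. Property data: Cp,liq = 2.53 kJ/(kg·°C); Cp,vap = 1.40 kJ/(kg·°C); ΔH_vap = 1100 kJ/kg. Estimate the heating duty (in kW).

Q = 514 kW

liquid 50.1→64.7 °C: 36.938 kJ/kg
vaporisation at 64.7 °C: 1100 kJ/kg
vapour 64.7→175 °C: 154.42 kJ/kg
Δh = 36.938 + 1100 + 154.42 = 1291.4 kJ/kg
Q = ṁ·Δh = 1434 kg/h × 1291.4 kJ/kg = 1.8518e+06 kJ/h
|Q| = 514.39 kW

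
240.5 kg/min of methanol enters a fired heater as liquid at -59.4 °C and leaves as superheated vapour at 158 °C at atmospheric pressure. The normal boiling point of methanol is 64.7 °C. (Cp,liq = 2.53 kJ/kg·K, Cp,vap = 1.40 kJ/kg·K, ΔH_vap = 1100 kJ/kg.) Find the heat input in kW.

Q = 6190 kW

liquid -59.4→64.7 °C: 313.97 kJ/kg
vaporisation at 64.7 °C: 1100 kJ/kg
vapour 64.7→158 °C: 130.62 kJ/kg
Δh = 313.97 + 1100 + 130.62 = 1544.6 kJ/kg
Q = ṁ·Δh = 240.5 kg/min × 1544.6 kJ/kg = 371470 kJ/min
|Q| = 6191.2 kW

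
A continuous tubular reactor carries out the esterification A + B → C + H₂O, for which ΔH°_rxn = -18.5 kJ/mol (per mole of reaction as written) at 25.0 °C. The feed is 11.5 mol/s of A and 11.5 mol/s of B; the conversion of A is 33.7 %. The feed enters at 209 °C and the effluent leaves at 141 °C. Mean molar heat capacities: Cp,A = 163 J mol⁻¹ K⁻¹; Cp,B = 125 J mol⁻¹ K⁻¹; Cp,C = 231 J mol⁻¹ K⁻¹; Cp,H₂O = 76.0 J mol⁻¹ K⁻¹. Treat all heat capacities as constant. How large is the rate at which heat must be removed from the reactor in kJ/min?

Extent of reaction ξ = 0.337 × 11.5 = 3.8755 mol/s
Reaction term: ξ·ΔH°_rxn = 3.8755 × -18.5 = -71.697 kJ/s
Sensible, feed 209→25 °C: -609.41 kJ/s
Outlet flows (mol/s): A 7.6245, B 7.6245, C 3.8755, H₂O 3.8755
Sensible, products 25→141 °C: 392.73 kJ/s
Q = ΔH = -288.37 kJ/s = -288.37 kW
Heat removed = 17302 kJ/min

Q_out = 17300 kJ/min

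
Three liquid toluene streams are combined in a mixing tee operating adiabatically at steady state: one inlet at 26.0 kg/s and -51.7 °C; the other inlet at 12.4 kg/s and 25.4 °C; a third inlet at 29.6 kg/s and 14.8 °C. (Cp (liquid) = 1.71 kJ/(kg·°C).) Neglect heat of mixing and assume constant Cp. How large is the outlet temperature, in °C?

T_out = -8.69 °C

Adiabatic, steady state ⇒ Σ ṁᵢCp,ᵢ(T_out − Tᵢ) = 0
T_out = Σ ṁᵢCp,ᵢTᵢ / Σ ṁᵢCp,ᵢ
      = -1010.9 / 116.28 = -8.6935 °C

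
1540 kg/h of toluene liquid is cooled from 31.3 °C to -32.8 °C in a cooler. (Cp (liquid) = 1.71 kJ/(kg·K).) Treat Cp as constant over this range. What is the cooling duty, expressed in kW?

Q_c = 46.9 kW

Q = ṁ·Cp·ΔT = 1540 × 1.71 × (-32.8 − 31.3) = -168800 kJ/h
Converting: 168800 / 3600 s = 46.889 kW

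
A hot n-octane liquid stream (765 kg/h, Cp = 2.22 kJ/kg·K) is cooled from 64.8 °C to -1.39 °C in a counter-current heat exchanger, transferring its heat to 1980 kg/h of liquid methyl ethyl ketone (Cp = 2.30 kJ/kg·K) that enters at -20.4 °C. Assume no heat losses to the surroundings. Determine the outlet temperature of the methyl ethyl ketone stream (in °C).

Heat released by hot stream: Q = 765 × 2.22 × (64.8 − -1.39) = 112410 kJ/h
Energy balance on cold side (adiabatic exchanger): Q = ṁ_c·Cp_c·(T_c,out − T_c,in)
T_c,out = -20.4 + 112410/(1980 × 2.30) = 4.2839 °C

T_c,out = 4.28 °C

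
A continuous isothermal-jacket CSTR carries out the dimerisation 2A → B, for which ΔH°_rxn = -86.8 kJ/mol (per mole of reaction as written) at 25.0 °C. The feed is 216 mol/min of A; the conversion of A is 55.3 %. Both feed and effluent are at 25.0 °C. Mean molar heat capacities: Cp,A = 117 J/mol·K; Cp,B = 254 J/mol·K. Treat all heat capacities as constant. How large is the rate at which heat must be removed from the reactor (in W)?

Q_out = 86400 W

Extent of reaction ξ = 0.553 × 216 / 2 = 59.724 mol/min
Reaction term: ξ·ΔH°_rxn = 59.724 × -86.8 = -5184 kJ/min
Q = ΔH = -5184 kJ/min = -86.401 kW
Heat removed = 86401 W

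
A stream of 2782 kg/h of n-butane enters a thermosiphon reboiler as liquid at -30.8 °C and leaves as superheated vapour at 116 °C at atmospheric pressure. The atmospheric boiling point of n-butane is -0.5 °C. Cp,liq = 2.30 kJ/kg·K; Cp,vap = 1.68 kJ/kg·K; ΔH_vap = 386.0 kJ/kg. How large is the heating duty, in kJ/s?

Q = 503 kJ/s

liquid -30.8→-0.5 °C: 69.69 kJ/kg
vaporisation at -0.5 °C: 386 kJ/kg
vapour -0.5→116 °C: 195.72 kJ/kg
Δh = 69.69 + 386 + 195.72 = 651.41 kJ/kg
Q = ṁ·Δh = 2782 kg/h × 651.41 kJ/kg = 1.8122e+06 kJ/h
|Q| = 503.4 kW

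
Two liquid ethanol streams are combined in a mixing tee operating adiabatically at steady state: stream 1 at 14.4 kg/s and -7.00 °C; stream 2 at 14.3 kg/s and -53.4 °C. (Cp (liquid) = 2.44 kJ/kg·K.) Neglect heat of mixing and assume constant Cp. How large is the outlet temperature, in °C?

No heat crosses the boundary, so H_out = H_in.
T_out = Σ ṁᵢCp,ᵢTᵢ / Σ ṁᵢCp,ᵢ
      = -2109.2 / 70.028 = -30.119 °C

T_out = -30.1 °C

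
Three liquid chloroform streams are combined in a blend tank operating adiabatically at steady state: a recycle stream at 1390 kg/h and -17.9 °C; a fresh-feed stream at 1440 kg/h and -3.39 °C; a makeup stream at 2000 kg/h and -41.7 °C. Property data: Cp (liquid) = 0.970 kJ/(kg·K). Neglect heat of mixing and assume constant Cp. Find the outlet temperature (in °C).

Adiabatic, steady state ⇒ Σ ṁᵢCp,ᵢ(T_out − Tᵢ) = 0
T_out = Σ ṁᵢCp,ᵢTᵢ / Σ ṁᵢCp,ᵢ
      = -109770 / 4685.1 = -23.429 °C

T_out = -23.4 °C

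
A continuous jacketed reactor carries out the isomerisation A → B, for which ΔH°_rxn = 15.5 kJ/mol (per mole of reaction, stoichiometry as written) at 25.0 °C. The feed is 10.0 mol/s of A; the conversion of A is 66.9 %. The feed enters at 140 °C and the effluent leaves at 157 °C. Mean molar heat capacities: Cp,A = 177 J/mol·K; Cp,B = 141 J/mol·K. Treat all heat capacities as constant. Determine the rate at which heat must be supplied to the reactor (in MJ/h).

Extent of reaction ξ = 0.669 × 10.0 = 6.69 mol/s
Reaction term: ξ·ΔH°_rxn = 6.69 × 15.5 = 103.7 kJ/s
Sensible, feed 140→25 °C: -203.55 kJ/s
Outlet flows (mol/s): A 3.31, B 6.69
Sensible, products 25→157 °C: 201.85 kJ/s
Q = ΔH = 101.99 kJ/s = 101.99 kW
Heat supplied = 367.18 MJ/h

Q_in = 367 MJ/h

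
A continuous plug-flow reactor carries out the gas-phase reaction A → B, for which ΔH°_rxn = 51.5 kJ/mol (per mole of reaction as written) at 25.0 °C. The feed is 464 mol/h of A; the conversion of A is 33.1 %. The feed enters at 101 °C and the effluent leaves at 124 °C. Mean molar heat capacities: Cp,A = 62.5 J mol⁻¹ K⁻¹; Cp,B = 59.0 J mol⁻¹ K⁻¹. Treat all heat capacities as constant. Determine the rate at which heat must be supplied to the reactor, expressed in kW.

Extent of reaction ξ = 0.331 × 464 = 153.58 mol/h
Reaction term: ξ·ΔH°_rxn = 153.58 × 51.5 = 7909.6 kJ/h
Sensible, feed 101→25 °C: -2204 kJ/h
Outlet flows (mol/h): A 310.42, B 153.58
Sensible, products 25→124 °C: 2817.8 kJ/h
Q = ΔH = 8523.4 kJ/h = 2.3676 kW
Heat supplied = 2.3676 kW

Q_in = 2.37 kW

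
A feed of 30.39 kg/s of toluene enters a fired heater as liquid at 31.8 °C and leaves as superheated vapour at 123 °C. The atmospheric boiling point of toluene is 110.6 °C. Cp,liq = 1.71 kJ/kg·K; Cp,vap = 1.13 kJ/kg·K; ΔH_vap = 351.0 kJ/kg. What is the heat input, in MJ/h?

liquid 31.8→110.6 °C: 134.75 kJ/kg
vaporisation at 110.6 °C: 351 kJ/kg
vapour 110.6→123 °C: 14.012 kJ/kg
Δh = 134.75 + 351 + 14.012 = 499.76 kJ/kg
Q = ṁ·Δh = 30.39 kg/s × 499.76 kJ/kg = 15188 kJ/s
|Q| = 15188 kW = 54676 MJ/h

Q = 54700 MJ/h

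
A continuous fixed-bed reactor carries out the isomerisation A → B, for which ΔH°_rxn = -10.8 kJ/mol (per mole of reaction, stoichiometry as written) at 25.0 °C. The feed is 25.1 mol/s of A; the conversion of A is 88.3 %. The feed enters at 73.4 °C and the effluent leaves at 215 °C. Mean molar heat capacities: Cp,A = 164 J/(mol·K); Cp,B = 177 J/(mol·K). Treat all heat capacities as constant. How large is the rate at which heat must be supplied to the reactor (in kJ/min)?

Q_in = 23900 kJ/min

Extent of reaction ξ = 0.883 × 25.1 = 22.163 mol/s
Reaction term: ξ·ΔH°_rxn = 22.163 × -10.8 = -239.36 kJ/s
Sensible, feed 73.4→25 °C: -199.23 kJ/s
Outlet flows (mol/s): A 2.9367, B 22.163
Sensible, products 25→215 °C: 836.86 kJ/s
Q = ΔH = 398.26 kJ/s = 398.26 kW
Heat supplied = 23896 kJ/min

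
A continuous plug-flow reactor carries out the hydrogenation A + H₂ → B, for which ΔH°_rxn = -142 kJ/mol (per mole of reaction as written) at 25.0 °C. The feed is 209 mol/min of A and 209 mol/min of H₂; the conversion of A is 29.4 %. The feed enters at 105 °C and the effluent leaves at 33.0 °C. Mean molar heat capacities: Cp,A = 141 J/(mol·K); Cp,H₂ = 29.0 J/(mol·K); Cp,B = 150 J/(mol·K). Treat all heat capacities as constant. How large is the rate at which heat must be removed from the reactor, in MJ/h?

Q_out = 678 MJ/h

Extent of reaction ξ = 0.294 × 209 = 61.446 mol/min
Reaction term: ξ·ΔH°_rxn = 61.446 × -142 = -8725.3 kJ/min
Sensible, feed 105→25 °C: -2842.4 kJ/min
Outlet flows (mol/min): A 147.55, H₂ 147.55, B 61.446
Sensible, products 25→33.0 °C: 274.41 kJ/min
Q = ΔH = -11293 kJ/min = -188.22 kW
Heat removed = 677.6 MJ/h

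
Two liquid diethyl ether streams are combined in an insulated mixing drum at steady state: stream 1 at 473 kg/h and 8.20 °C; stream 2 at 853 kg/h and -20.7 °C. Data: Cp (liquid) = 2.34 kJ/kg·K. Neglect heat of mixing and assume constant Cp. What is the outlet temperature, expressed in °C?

T_out = -10.4 °C

Adiabatic, steady state ⇒ Σ ṁᵢCp,ᵢ(T_out − Tᵢ) = 0
Σ ṁᵢCp,ᵢTᵢ = 473×2.34×8.20 + 853×2.34×-20.7 = -32242
Σ ṁᵢCp,ᵢ = 473×2.34 + 853×2.34 = 3102.8
T_out = -32242 / 3102.8 = -10.391 °C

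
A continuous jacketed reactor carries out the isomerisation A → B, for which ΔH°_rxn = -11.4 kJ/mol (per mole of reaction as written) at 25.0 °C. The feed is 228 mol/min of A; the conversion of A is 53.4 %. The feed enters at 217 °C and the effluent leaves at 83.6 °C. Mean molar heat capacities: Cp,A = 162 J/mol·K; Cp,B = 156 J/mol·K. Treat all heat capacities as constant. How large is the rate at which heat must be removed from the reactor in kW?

Q_out = 106 kW

Extent of reaction ξ = 0.534 × 228 = 121.75 mol/min
Reaction term: ξ·ΔH°_rxn = 121.75 × -11.4 = -1388 kJ/min
Sensible, feed 217→25 °C: -7091.7 kJ/min
Outlet flows (mol/min): A 106.25, B 121.75
Sensible, products 25→83.6 °C: 2121.6 kJ/min
Q = ΔH = -6358 kJ/min = -105.97 kW
Heat removed = 105.97 kW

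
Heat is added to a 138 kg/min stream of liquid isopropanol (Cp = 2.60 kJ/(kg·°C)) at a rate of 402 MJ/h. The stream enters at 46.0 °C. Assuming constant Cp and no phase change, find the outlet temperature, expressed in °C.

T_out = 64.7 °C

Q = 402 MJ/h = 6700 kJ/min
ΔT = Q/(ṁ·Cp) = 6700/(138×2.60) = 18.673 K
T_out = 46.0 + 18.673 = 64.673 °C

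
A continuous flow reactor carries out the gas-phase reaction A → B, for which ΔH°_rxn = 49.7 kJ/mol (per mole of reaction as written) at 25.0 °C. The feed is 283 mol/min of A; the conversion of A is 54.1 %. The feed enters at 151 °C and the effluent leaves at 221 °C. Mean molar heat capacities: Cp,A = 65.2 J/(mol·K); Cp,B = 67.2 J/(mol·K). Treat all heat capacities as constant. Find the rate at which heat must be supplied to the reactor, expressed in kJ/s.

Q_in = 149 kJ/s

Extent of reaction ξ = 0.541 × 283 = 153.1 mol/min
Reaction term: ξ·ΔH°_rxn = 153.1 × 49.7 = 7609.2 kJ/min
Sensible, feed 151→25 °C: -2324.9 kJ/min
Outlet flows (mol/min): A 129.9, B 153.1
Sensible, products 25→221 °C: 3676.5 kJ/min
Q = ΔH = 8960.8 kJ/min = 149.35 kW
Heat supplied = 149.35 kJ/s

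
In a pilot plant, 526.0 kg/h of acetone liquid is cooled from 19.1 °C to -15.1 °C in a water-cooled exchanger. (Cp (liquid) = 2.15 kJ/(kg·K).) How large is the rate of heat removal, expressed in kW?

Q = ṁ·Cp·ΔT = 526.0 × 2.15 × (-15.1 − 19.1) = -38677 kJ/h
Converting: 38677 / 3600 s = 10.744 kW

Q_c = 10.7 kW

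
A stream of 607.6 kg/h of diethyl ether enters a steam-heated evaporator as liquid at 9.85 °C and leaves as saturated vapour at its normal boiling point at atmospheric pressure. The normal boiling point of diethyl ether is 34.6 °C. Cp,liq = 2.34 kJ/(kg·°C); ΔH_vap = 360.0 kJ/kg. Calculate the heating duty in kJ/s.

Q = 70.5 kJ/s

liquid 9.85→34.6 °C: 57.915 kJ/kg
vaporisation at 34.6 °C: 360 kJ/kg
Δh = 57.915 + 360 = 417.92 kJ/kg
Q = ṁ·Δh = 607.6 kg/h × 417.92 kJ/kg = 253930 kJ/h
|Q| = 70.535 kW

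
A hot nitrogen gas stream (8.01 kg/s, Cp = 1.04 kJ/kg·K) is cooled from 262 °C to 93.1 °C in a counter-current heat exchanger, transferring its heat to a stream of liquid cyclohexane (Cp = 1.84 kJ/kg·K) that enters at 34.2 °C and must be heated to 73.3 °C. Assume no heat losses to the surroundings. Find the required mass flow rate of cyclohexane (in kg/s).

Heat released by hot stream: Q = 8.01 × 1.04 × (262 − 93.1) = 1407 kJ/s
Energy balance on cold side (adiabatic exchanger): Q = ṁ_c·Cp_c·(T_c,out − T_c,in)
ṁ_c = 1407 / [1.84 × (73.3 − 34.2)] = 19.557 kg/s

ṁ_c = 19.6 kg/s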